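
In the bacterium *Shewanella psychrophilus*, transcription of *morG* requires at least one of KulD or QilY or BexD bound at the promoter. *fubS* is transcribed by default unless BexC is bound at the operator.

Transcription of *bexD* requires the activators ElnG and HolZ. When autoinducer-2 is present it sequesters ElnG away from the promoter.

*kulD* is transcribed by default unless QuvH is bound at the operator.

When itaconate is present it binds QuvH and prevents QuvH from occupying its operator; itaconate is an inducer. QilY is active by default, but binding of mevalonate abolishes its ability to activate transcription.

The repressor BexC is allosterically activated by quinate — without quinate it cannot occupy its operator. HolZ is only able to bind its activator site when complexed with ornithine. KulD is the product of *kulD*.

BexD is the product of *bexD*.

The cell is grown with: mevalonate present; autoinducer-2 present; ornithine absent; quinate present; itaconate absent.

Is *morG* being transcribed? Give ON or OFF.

OFF

Itaconate is absent, so QuvH is active.
With repressor QuvH bound, *kulD* is not transcribed.
So KulD is not produced.
Mevalonate is present, so QilY is inactive.
Autoinducer-2 is present, so ElnG is inactive.
Ornithine is absent, so HolZ is inactive.
Required activator ElnG is absent, so *bexD* is not transcribed.
So BexD is not produced.
No activator is available at the *morG* promoter, so *morG* is not transcribed.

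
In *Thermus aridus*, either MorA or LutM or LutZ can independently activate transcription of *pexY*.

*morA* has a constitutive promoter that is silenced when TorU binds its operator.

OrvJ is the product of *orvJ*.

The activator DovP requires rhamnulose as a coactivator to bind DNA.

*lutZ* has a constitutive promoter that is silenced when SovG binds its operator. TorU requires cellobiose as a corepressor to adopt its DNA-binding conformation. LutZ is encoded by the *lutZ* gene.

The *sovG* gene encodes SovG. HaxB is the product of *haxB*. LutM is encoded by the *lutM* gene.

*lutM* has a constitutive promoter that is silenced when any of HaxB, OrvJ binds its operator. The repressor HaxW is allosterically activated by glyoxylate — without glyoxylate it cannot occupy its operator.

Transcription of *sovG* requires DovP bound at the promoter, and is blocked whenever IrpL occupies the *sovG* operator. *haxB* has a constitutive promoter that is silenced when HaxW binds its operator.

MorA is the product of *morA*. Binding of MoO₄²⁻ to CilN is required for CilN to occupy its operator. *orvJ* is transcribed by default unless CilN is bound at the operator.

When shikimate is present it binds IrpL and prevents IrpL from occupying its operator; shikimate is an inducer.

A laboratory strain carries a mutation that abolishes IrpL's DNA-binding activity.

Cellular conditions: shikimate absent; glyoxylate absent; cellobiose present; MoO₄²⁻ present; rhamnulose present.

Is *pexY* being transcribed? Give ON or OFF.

Cellobiose is present, so TorU is active.
With repressor TorU bound, *morA* is not transcribed.
So MorA is not produced.
Glyoxylate is absent, so HaxW is inactive.
With no repressor bound, *haxB* is transcribed.
So HaxB is produced and active.
MoO₄²⁻ is present, so CilN is active.
With repressor CilN bound, *orvJ* is not transcribed.
So OrvJ is not produced.
With repressor HaxB bound, *lutM* is not transcribed.
So LutM is not produced.
Rhamnulose is present, so DovP is active.
IrpL is non-functional in this strain, so it has no effect.
No repressor is bound and DovP is active, so *sovG* is transcribed.
So SovG is produced and active.
With repressor SovG bound, *lutZ* is not transcribed.
So LutZ is not produced.
No activator is available at the *pexY* promoter, so *pexY* is not transcribed.

OFF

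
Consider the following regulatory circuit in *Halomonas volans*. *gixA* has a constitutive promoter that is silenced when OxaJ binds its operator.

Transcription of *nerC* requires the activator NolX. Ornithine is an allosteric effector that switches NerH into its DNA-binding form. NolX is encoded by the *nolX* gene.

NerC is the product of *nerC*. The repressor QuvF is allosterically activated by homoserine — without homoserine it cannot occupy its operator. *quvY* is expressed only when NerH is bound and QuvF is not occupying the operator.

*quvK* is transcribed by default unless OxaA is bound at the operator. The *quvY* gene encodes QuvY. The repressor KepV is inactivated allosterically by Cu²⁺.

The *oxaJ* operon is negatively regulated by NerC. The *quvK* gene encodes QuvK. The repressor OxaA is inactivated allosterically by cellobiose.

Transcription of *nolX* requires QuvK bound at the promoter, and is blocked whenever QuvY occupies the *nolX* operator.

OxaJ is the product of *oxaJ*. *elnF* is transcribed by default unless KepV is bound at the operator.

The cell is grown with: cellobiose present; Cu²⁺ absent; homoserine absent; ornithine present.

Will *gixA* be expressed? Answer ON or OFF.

OFF

Cellobiose is present, so OxaA is inactive.
With no repressor bound, *quvK* is transcribed.
So QuvK is produced and active.
Homoserine is absent, so QuvF is inactive.
Ornithine is present, so NerH is active.
No repressor is bound and NerH is active, so *quvY* is transcribed.
So QuvY is produced and active.
With repressor QuvY bound, *nolX* is not transcribed.
So NolX is not produced.
Required activator NolX is absent, so *nerC* is not transcribed.
So NerC is not produced.
With no repressor bound, *oxaJ* is transcribed.
So OxaJ is produced and active.
With repressor OxaJ bound, *gixA* is not transcribed.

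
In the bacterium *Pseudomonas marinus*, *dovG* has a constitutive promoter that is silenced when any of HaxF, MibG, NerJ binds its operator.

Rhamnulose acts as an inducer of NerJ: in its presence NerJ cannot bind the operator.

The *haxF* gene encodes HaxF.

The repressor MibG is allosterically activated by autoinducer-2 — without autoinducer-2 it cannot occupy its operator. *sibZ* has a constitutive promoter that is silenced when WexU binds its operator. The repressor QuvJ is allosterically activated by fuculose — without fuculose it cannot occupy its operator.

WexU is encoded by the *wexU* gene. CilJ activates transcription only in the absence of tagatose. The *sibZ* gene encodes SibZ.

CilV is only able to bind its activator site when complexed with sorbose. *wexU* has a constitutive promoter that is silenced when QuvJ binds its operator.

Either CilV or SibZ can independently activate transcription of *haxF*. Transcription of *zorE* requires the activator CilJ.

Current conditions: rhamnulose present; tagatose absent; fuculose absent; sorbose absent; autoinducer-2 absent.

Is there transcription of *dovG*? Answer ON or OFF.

Sorbose is absent, so CilV is inactive.
Fuculose is absent, so QuvJ is inactive.
With no repressor bound, *wexU* is transcribed.
So WexU is produced and active.
With repressor WexU bound, *sibZ* is not transcribed.
So SibZ is not produced.
No activator is available at the *haxF* promoter, so *haxF* is not transcribed.
So HaxF is not produced.
Autoinducer-2 is absent, so MibG is inactive.
Rhamnulose is present, so NerJ is inactive.
With no repressor bound, *dovG* is transcribed.

ON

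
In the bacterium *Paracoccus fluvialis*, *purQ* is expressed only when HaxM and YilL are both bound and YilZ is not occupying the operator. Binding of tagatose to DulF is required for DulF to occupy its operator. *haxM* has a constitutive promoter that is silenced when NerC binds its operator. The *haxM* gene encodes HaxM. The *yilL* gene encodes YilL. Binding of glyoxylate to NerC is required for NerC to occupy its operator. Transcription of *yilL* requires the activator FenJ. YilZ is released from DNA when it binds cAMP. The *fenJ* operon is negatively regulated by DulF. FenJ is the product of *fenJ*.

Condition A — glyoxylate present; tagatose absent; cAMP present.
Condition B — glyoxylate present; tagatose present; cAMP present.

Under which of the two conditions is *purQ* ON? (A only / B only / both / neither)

neither

Condition A:
Glyoxylate is present, so NerC is active.
With repressor NerC bound, *haxM* is not transcribed.
So HaxM is not produced.
Tagatose is absent, so DulF is inactive.
With no repressor bound, *fenJ* is transcribed.
So FenJ is produced and active.
No repressor is bound and FenJ is active, so *yilL* is transcribed.
So YilL is produced and active.
cAMP is present, so YilZ is inactive.
Required activator HaxM is absent, so *purQ* is not transcribed.
→ *purQ* is OFF in A.
Condition B:
Glyoxylate is present, so NerC is active.
With repressor NerC bound, *haxM* is not transcribed.
So HaxM is not produced.
Tagatose is present, so DulF is active.
With repressor DulF bound, *fenJ* is not transcribed.
So FenJ is not produced.
Required activator FenJ is absent, so *yilL* is not transcribed.
So YilL is not produced.
cAMP is present, so YilZ is inactive.
Required activator HaxM is absent, so *purQ* is not transcribed.
→ *purQ* is OFF in B.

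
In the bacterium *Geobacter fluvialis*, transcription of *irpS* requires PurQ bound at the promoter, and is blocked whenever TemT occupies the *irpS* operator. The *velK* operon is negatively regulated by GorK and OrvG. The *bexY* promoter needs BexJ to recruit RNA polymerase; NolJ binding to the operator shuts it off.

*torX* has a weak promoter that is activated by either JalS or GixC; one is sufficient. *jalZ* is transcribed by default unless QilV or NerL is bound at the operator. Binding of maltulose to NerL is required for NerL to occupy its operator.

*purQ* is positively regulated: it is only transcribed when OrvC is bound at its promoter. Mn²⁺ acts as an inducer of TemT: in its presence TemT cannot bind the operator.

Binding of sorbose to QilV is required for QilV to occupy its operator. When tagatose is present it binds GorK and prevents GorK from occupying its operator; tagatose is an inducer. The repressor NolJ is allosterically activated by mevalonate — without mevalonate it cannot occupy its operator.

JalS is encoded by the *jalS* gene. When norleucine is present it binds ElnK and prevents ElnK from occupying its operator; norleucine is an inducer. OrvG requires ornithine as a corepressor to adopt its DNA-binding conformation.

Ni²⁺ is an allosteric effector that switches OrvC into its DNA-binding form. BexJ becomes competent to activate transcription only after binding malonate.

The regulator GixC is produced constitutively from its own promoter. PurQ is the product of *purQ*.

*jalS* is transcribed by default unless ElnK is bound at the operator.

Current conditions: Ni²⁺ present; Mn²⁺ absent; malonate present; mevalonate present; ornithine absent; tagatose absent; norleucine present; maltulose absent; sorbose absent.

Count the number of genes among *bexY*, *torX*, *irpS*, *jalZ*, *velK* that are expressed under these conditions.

Mevalonate is present, so NolJ is active.
Malonate is present, so BexJ is active.
With repressor NolJ bound, *bexY* is not transcribed.
→ *bexY* is OFF.
Norleucine is present, so ElnK is inactive.
With no repressor bound, *jalS* is transcribed.
So JalS is produced and active.
GixC is produced constitutively and is active.
Activator JalS is present, so *torX* is transcribed.
→ *torX* is ON.
Ni²⁺ is present, so OrvC is active.
No repressor is bound and OrvC is active, so *purQ* is transcribed.
So PurQ is produced and active.
Mn²⁺ is absent, so TemT is active.
With repressor TemT bound, *irpS* is not transcribed.
→ *irpS* is OFF.
Sorbose is absent, so QilV is inactive.
Maltulose is absent, so NerL is inactive.
With no repressor bound, *jalZ* is transcribed.
→ *jalZ* is ON.
Tagatose is absent, so GorK is active.
Ornithine is absent, so OrvG is inactive.
With repressor GorK bound, *velK* is not transcribed.
→ *velK* is OFF.
2 of the 5 genes are transcribed.

2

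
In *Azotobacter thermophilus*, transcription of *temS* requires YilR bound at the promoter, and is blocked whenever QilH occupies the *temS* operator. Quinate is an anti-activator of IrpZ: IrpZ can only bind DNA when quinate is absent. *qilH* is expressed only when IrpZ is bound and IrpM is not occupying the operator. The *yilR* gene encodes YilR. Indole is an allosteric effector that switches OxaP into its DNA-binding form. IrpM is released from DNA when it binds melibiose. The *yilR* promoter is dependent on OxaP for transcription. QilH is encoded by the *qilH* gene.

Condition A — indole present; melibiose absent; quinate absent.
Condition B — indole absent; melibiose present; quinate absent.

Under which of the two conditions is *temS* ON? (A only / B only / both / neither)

Condition A:
Indole is present, so OxaP is active.
No repressor is bound and OxaP is active, so *yilR* is transcribed.
So YilR is produced and active.
Melibiose is absent, so IrpM is active.
Quinate is absent, so IrpZ is active.
With repressor IrpM bound, *qilH* is not transcribed.
So QilH is not produced.
No repressor is bound and YilR is active, so *temS* is transcribed.
→ *temS* is ON in A.
Condition B:
Indole is absent, so OxaP is inactive.
Required activator OxaP is absent, so *yilR* is not transcribed.
So YilR is not produced.
Melibiose is present, so IrpM is inactive.
Quinate is absent, so IrpZ is active.
No repressor is bound and IrpZ is active, so *qilH* is transcribed.
So QilH is produced and active.
With repressor QilH bound, *temS* is not transcribed.
→ *temS* is OFF in B.

A only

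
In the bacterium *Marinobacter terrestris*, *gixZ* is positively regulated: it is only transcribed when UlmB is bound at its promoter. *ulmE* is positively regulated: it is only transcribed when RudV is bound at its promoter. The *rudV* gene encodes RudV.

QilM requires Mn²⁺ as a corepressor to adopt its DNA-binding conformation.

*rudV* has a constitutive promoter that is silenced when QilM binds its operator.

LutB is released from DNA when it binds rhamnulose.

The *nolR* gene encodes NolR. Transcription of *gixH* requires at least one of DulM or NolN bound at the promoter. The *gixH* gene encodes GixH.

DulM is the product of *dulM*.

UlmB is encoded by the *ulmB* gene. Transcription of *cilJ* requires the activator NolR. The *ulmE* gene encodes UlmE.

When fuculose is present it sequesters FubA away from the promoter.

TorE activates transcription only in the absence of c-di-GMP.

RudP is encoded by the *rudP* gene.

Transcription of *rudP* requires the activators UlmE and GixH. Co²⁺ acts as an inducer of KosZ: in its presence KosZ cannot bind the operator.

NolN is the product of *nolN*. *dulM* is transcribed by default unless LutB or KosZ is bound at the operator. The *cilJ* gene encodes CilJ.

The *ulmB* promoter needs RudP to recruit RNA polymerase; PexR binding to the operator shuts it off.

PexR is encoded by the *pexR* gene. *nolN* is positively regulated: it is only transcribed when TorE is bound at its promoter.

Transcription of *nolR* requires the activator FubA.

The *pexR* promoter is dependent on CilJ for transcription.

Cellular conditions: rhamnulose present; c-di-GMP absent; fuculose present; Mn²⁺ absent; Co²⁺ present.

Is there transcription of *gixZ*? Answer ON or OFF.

Mn²⁺ is absent, so QilM is inactive.
With no repressor bound, *rudV* is transcribed.
So RudV is produced and active.
No repressor is bound and RudV is active, so *ulmE* is transcribed.
So UlmE is produced and active.
Rhamnulose is present, so LutB is inactive.
Co²⁺ is present, so KosZ is inactive.
With no repressor bound, *dulM* is transcribed.
So DulM is produced and active.
c-di-GMP is absent, so TorE is active.
No repressor is bound and TorE is active, so *nolN* is transcribed.
So NolN is produced and active.
Activator DulM is present, so *gixH* is transcribed.
So GixH is produced and active.
No repressor is bound and UlmE and GixH are active, so *rudP* is transcribed.
So RudP is produced and active.
Fuculose is present, so FubA is inactive.
Required activator FubA is absent, so *nolR* is not transcribed.
So NolR is not produced.
Required activator NolR is absent, so *cilJ* is not transcribed.
So CilJ is not produced.
Required activator CilJ is absent, so *pexR* is not transcribed.
So PexR is not produced.
No repressor is bound and RudP is active, so *ulmB* is transcribed.
So UlmB is produced and active.
No repressor is bound and UlmB is active, so *gixZ* is transcribed.

ON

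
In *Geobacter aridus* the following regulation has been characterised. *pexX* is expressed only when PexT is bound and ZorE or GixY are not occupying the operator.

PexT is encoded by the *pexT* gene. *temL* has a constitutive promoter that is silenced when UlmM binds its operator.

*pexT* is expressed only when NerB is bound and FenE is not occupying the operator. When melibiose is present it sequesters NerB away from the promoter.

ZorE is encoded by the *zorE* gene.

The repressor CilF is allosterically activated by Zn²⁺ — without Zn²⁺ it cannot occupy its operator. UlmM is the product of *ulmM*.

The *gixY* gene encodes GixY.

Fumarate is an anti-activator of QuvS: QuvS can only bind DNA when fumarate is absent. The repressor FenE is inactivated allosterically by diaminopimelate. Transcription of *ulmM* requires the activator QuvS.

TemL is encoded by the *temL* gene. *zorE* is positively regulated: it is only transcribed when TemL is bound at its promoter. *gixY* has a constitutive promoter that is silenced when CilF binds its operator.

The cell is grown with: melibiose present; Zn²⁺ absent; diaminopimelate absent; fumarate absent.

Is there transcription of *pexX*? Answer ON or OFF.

OFF

Fumarate is absent, so QuvS is active.
No repressor is bound and QuvS is active, so *ulmM* is transcribed.
So UlmM is produced and active.
With repressor UlmM bound, *temL* is not transcribed.
So TemL is not produced.
Required activator TemL is absent, so *zorE* is not transcribed.
So ZorE is not produced.
Zn²⁺ is absent, so CilF is inactive.
With no repressor bound, *gixY* is transcribed.
So GixY is produced and active.
Diaminopimelate is absent, so FenE is active.
Melibiose is present, so NerB is inactive.
With repressor FenE bound, *pexT* is not transcribed.
So PexT is not produced.
With repressor GixY bound, *pexX* is not transcribed.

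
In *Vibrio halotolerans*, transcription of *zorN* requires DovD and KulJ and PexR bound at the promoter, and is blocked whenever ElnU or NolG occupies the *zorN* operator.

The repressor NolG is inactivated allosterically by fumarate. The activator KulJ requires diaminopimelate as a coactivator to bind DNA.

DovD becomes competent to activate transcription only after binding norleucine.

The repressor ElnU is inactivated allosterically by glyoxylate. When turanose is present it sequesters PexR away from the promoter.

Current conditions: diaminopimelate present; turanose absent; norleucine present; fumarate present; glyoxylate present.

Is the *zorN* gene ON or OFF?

Norleucine is present, so DovD is active.
Glyoxylate is present, so ElnU is inactive.
Diaminopimelate is present, so KulJ is active.
Turanose is absent, so PexR is active.
Fumarate is present, so NolG is inactive.
No repressor is bound and DovD and KulJ and PexR are active, so *zorN* is transcribed.

ON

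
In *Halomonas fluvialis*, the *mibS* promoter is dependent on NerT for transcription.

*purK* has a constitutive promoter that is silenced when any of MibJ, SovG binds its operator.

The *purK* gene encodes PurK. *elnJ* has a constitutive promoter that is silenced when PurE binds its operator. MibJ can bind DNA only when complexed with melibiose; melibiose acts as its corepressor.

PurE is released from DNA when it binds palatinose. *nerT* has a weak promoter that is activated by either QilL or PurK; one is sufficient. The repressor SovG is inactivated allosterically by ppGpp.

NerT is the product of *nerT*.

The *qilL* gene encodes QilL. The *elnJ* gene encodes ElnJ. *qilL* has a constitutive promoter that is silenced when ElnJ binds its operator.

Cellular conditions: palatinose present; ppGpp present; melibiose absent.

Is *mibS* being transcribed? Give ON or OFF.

ON

Palatinose is present, so PurE is inactive.
With no repressor bound, *elnJ* is transcribed.
So ElnJ is produced and active.
With repressor ElnJ bound, *qilL* is not transcribed.
So QilL is not produced.
Melibiose is absent, so MibJ is inactive.
ppGpp is present, so SovG is inactive.
With no repressor bound, *purK* is transcribed.
So PurK is produced and active.
Activator PurK is present, so *nerT* is transcribed.
So NerT is produced and active.
No repressor is bound and NerT is active, so *mibS* is transcribed.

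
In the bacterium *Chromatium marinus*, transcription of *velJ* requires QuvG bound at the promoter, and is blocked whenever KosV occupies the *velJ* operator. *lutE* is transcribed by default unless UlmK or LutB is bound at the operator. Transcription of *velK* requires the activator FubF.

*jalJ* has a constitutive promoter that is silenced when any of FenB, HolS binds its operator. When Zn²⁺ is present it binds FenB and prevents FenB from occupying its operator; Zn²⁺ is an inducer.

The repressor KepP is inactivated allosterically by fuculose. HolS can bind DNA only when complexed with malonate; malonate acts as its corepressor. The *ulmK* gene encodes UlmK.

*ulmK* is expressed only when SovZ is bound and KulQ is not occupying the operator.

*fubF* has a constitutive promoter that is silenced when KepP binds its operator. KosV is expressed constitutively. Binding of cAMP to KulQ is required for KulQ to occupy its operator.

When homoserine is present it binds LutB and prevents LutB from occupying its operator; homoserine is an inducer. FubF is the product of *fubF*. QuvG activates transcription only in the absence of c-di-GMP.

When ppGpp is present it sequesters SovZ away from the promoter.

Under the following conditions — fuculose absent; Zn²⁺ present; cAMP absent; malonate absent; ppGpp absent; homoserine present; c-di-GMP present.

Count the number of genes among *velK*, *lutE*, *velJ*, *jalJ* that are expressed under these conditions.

1

Fuculose is absent, so KepP is active.
With repressor KepP bound, *fubF* is not transcribed.
So FubF is not produced.
Required activator FubF is absent, so *velK* is not transcribed.
→ *velK* is OFF.
ppGpp is absent, so SovZ is active.
cAMP is absent, so KulQ is inactive.
No repressor is bound and SovZ is active, so *ulmK* is transcribed.
So UlmK is produced and active.
Homoserine is present, so LutB is inactive.
With repressor UlmK bound, *lutE* is not transcribed.
→ *lutE* is OFF.
KosV is produced constitutively and is active.
c-di-GMP is present, so QuvG is inactive.
With repressor KosV bound, *velJ* is not transcribed.
→ *velJ* is OFF.
Zn²⁺ is present, so FenB is inactive.
Malonate is absent, so HolS is inactive.
With no repressor bound, *jalJ* is transcribed.
→ *jalJ* is ON.
1 of the 4 genes is transcribed.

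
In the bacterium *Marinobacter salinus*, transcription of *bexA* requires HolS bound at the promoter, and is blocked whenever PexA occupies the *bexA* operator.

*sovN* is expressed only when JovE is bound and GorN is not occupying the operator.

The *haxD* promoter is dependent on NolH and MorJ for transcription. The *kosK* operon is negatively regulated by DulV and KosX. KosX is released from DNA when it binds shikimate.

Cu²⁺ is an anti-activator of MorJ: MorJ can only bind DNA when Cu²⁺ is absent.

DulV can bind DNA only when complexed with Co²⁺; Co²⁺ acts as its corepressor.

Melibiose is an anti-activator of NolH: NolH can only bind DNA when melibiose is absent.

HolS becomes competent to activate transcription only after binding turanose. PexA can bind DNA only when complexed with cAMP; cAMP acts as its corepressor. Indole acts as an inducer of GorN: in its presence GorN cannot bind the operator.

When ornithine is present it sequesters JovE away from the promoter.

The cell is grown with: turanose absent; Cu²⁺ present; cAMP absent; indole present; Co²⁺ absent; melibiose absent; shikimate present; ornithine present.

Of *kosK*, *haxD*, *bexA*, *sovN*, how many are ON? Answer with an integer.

1

Co²⁺ is absent, so DulV is inactive.
Shikimate is present, so KosX is inactive.
With no repressor bound, *kosK* is transcribed.
→ *kosK* is ON.
Melibiose is absent, so NolH is active.
Cu²⁺ is present, so MorJ is inactive.
Required activator MorJ is absent, so *haxD* is not transcribed.
→ *haxD* is OFF.
Turanose is absent, so HolS is inactive.
cAMP is absent, so PexA is inactive.
Required activator HolS is absent, so *bexA* is not transcribed.
→ *bexA* is OFF.
Ornithine is present, so JovE is inactive.
Indole is present, so GorN is inactive.
Required activator JovE is absent, so *sovN* is not transcribed.
→ *sovN* is OFF.
1 of the 4 genes is transcribed.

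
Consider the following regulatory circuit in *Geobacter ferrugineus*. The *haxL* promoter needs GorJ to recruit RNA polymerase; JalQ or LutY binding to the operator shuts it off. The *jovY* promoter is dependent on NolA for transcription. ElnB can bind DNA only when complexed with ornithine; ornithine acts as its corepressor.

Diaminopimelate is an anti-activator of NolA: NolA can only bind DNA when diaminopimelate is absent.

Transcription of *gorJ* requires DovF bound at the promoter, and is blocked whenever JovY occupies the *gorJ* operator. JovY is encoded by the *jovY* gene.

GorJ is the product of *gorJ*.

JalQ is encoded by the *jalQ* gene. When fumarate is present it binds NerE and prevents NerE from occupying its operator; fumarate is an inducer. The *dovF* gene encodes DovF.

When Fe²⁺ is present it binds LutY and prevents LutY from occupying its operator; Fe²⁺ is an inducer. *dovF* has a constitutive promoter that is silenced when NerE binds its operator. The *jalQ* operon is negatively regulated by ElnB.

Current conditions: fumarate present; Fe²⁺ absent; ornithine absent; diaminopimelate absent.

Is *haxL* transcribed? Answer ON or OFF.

Ornithine is absent, so ElnB is inactive.
With no repressor bound, *jalQ* is transcribed.
So JalQ is produced and active.
Fe²⁺ is absent, so LutY is active.
Fumarate is present, so NerE is inactive.
With no repressor bound, *dovF* is transcribed.
So DovF is produced and active.
Diaminopimelate is absent, so NolA is active.
No repressor is bound and NolA is active, so *jovY* is transcribed.
So JovY is produced and active.
With repressor JovY bound, *gorJ* is not transcribed.
So GorJ is not produced.
With repressor JalQ bound, *haxL* is not transcribed.

OFF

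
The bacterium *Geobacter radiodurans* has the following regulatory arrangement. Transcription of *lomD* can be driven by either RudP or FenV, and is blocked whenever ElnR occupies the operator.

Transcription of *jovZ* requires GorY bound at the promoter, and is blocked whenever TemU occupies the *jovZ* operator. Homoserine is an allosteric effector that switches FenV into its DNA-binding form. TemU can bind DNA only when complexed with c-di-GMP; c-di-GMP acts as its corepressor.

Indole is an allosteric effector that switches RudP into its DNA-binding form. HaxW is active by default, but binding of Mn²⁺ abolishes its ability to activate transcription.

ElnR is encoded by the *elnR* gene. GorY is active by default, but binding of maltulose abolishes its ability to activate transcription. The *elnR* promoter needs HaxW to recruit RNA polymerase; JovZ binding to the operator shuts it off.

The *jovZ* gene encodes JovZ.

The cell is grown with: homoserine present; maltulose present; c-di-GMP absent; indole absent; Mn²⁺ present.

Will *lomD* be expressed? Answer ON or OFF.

ON

Indole is absent, so RudP is inactive.
Homoserine is present, so FenV is active.
Maltulose is present, so GorY is inactive.
c-di-GMP is absent, so TemU is inactive.
Required activator GorY is absent, so *jovZ* is not transcribed.
So JovZ is not produced.
Mn²⁺ is present, so HaxW is inactive.
Required activator HaxW is absent, so *elnR* is not transcribed.
So ElnR is not produced.
Activator FenV is present, so *lomD* is transcribed.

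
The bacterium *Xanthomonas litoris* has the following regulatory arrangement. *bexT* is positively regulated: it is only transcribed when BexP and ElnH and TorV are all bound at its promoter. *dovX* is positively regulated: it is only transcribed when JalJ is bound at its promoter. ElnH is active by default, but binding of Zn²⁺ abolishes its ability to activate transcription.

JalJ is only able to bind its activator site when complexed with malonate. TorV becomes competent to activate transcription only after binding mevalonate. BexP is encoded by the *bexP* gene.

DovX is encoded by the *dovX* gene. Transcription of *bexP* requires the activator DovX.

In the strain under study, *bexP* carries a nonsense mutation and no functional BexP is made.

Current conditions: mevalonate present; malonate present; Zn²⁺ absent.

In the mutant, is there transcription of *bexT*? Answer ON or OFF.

OFF

BexP is non-functional in this strain, so it has no effect.
Zn²⁺ is absent, so ElnH is active.
Mevalonate is present, so TorV is active.
Required activator BexP is absent, so *bexT* is not transcribed.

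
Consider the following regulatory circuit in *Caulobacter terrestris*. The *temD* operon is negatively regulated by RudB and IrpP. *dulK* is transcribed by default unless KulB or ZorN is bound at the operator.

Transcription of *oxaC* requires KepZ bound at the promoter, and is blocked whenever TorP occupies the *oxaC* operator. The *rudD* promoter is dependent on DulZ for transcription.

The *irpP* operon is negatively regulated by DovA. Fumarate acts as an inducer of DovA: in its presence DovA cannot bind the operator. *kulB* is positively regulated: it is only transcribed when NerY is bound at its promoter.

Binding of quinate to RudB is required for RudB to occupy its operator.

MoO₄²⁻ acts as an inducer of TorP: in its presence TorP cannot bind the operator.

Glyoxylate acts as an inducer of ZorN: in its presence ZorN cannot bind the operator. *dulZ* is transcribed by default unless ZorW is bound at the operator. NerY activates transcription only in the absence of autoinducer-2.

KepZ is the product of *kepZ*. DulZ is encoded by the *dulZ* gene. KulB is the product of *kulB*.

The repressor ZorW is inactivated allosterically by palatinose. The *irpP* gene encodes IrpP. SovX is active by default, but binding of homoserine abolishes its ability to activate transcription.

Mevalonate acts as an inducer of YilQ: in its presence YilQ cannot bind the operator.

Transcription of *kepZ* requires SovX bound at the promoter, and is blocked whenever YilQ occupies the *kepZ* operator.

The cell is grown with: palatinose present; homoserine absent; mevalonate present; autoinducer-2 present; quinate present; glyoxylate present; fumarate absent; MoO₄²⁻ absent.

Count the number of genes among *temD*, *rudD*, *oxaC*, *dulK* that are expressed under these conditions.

Quinate is present, so RudB is active.
Fumarate is absent, so DovA is active.
With repressor DovA bound, *irpP* is not transcribed.
So IrpP is not produced.
With repressor RudB bound, *temD* is not transcribed.
→ *temD* is OFF.
Palatinose is present, so ZorW is inactive.
With no repressor bound, *dulZ* is transcribed.
So DulZ is produced and active.
No repressor is bound and DulZ is active, so *rudD* is transcribed.
→ *rudD* is ON.
MoO₄²⁻ is absent, so TorP is active.
Homoserine is absent, so SovX is active.
Mevalonate is present, so YilQ is inactive.
No repressor is bound and SovX is active, so *kepZ* is transcribed.
So KepZ is produced and active.
With repressor TorP bound, *oxaC* is not transcribed.
→ *oxaC* is OFF.
Autoinducer-2 is present, so NerY is inactive.
Required activator NerY is absent, so *kulB* is not transcribed.
So KulB is not produced.
Glyoxylate is present, so ZorN is inactive.
With no repressor bound, *dulK* is transcribed.
→ *dulK* is ON.
2 of the 4 genes are transcribed.

2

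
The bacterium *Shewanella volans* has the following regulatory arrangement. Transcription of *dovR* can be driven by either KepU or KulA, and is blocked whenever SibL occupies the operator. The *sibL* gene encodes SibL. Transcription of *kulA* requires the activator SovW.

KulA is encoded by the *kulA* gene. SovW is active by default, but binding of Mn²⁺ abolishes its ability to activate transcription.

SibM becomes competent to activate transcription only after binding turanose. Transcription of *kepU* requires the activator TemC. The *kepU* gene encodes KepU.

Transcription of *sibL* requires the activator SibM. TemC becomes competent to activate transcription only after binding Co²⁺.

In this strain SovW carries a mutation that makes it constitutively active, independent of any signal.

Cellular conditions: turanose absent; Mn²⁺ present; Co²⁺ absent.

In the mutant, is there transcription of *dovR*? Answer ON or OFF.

ON

Co²⁺ is absent, so TemC is inactive.
Required activator TemC is absent, so *kepU* is not transcribed.
So KepU is not produced.
Turanose is absent, so SibM is inactive.
Required activator SibM is absent, so *sibL* is not transcribed.
So SibL is not produced.
SovW is constitutively active in this strain.
No repressor is bound and SovW is active, so *kulA* is transcribed.
So KulA is produced and active.
Activator KulA is present, so *dovR* is transcribed.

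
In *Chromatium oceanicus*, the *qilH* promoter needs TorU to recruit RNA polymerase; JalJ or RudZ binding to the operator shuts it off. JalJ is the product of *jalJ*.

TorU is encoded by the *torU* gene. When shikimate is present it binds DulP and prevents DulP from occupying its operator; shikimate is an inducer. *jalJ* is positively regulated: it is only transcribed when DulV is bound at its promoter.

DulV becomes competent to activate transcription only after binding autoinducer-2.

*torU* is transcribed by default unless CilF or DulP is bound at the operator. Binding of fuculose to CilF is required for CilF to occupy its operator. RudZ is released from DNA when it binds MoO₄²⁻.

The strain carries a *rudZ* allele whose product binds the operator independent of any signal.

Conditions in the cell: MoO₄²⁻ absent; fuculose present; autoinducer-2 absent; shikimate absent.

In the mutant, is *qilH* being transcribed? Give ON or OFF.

OFF

Fuculose is present, so CilF is active.
Shikimate is absent, so DulP is active.
With repressor CilF bound, *torU* is not transcribed.
So TorU is not produced.
Autoinducer-2 is absent, so DulV is inactive.
Required activator DulV is absent, so *jalJ* is not transcribed.
So JalJ is not produced.
RudZ is constitutively active in this strain.
With repressor RudZ bound, *qilH* is not transcribed.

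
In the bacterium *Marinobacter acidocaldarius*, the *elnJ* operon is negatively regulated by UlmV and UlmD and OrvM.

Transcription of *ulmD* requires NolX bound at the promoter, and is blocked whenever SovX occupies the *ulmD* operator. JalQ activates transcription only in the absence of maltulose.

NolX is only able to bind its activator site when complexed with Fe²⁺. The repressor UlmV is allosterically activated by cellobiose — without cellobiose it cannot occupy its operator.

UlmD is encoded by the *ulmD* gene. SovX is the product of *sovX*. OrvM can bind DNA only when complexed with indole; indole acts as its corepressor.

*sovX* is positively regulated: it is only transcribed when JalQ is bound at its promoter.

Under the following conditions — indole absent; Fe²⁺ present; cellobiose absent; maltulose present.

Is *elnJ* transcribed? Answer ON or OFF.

OFF

Cellobiose is absent, so UlmV is inactive.
Fe²⁺ is present, so NolX is active.
Maltulose is present, so JalQ is inactive.
Required activator JalQ is absent, so *sovX* is not transcribed.
So SovX is not produced.
No repressor is bound and NolX is active, so *ulmD* is transcribed.
So UlmD is produced and active.
Indole is absent, so OrvM is inactive.
With repressor UlmD bound, *elnJ* is not transcribed.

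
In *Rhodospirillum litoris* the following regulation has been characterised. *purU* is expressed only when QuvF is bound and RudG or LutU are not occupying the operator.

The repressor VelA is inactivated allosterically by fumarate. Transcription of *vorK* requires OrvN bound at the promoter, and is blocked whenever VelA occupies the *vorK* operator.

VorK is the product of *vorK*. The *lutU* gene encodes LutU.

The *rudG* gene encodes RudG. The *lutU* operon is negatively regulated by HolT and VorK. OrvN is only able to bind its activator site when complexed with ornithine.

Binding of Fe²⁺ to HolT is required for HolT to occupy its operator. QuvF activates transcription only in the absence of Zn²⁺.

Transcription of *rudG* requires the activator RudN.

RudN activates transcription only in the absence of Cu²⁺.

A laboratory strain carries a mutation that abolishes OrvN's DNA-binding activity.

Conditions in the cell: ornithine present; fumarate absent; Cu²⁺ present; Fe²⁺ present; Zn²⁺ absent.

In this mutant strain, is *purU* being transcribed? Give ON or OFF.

Cu²⁺ is present, so RudN is inactive.
Required activator RudN is absent, so *rudG* is not transcribed.
So RudG is not produced.
Fe²⁺ is present, so HolT is active.
OrvN is non-functional in this strain, so it has no effect.
Fumarate is absent, so VelA is active.
With repressor VelA bound, *vorK* is not transcribed.
So VorK is not produced.
With repressor HolT bound, *lutU* is not transcribed.
So LutU is not produced.
Zn²⁺ is absent, so QuvF is active.
No repressor is bound and QuvF is active, so *purU* is transcribed.

ON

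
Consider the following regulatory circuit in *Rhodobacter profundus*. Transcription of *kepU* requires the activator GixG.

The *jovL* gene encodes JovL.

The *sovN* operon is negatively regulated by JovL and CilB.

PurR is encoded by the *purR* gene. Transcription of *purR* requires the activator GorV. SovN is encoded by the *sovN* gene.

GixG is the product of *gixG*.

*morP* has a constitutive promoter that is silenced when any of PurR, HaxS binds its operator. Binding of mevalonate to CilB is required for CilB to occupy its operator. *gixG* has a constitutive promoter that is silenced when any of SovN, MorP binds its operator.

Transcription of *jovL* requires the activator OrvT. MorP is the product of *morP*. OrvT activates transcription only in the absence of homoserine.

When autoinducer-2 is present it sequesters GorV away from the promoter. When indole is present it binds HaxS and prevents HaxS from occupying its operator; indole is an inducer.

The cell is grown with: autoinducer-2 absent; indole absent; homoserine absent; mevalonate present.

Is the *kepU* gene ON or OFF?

ON

Homoserine is absent, so OrvT is active.
No repressor is bound and OrvT is active, so *jovL* is transcribed.
So JovL is produced and active.
Mevalonate is present, so CilB is active.
With repressor JovL bound, *sovN* is not transcribed.
So SovN is not produced.
Autoinducer-2 is absent, so GorV is active.
No repressor is bound and GorV is active, so *purR* is transcribed.
So PurR is produced and active.
Indole is absent, so HaxS is active.
With repressor PurR bound, *morP* is not transcribed.
So MorP is not produced.
With no repressor bound, *gixG* is transcribed.
So GixG is produced and active.
No repressor is bound and GixG is active, so *kepU* is transcribed.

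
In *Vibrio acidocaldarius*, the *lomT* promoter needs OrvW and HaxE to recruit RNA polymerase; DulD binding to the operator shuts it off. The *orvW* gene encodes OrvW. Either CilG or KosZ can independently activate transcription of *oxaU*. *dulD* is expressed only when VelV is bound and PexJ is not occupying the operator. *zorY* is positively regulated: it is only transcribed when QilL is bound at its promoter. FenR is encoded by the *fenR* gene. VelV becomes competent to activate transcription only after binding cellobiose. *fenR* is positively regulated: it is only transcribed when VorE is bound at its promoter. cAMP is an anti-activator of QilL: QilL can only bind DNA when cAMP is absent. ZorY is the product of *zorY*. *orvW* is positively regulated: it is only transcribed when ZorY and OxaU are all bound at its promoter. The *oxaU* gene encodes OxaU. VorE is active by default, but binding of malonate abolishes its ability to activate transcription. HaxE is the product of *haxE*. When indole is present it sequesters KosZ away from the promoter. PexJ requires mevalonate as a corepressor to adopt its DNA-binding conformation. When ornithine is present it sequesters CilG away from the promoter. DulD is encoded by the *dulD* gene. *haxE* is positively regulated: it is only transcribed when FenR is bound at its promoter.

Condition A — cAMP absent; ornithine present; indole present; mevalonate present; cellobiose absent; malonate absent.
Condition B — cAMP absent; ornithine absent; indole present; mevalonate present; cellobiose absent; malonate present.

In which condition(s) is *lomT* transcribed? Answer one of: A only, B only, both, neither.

neither

Condition A:
cAMP is absent, so QilL is active.
No repressor is bound and QilL is active, so *zorY* is transcribed.
So ZorY is produced and active.
Ornithine is present, so CilG is inactive.
Indole is present, so KosZ is inactive.
No activator is available at the *oxaU* promoter, so *oxaU* is not transcribed.
So OxaU is not produced.
Required activator OxaU is absent, so *orvW* is not transcribed.
So OrvW is not produced.
Mevalonate is present, so PexJ is active.
Cellobiose is absent, so VelV is inactive.
With repressor PexJ bound, *dulD* is not transcribed.
So DulD is not produced.
Malonate is absent, so VorE is active.
No repressor is bound and VorE is active, so *fenR* is transcribed.
So FenR is produced and active.
No repressor is bound and FenR is active, so *haxE* is transcribed.
So HaxE is produced and active.
Required activator OrvW is absent, so *lomT* is not transcribed.
→ *lomT* is OFF in A.
Condition B:
cAMP is absent, so QilL is active.
No repressor is bound and QilL is active, so *zorY* is transcribed.
So ZorY is produced and active.
Ornithine is absent, so CilG is active.
Indole is present, so KosZ is inactive.
Activator CilG is present, so *oxaU* is transcribed.
So OxaU is produced and active.
No repressor is bound and ZorY and OxaU are active, so *orvW* is transcribed.
So OrvW is produced and active.
Mevalonate is present, so PexJ is active.
Cellobiose is absent, so VelV is inactive.
With repressor PexJ bound, *dulD* is not transcribed.
So DulD is not produced.
Malonate is present, so VorE is inactive.
Required activator VorE is absent, so *fenR* is not transcribed.
So FenR is not produced.
Required activator FenR is absent, so *haxE* is not transcribed.
So HaxE is not produced.
Required activator HaxE is absent, so *lomT* is not transcribed.
→ *lomT* is OFF in B.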